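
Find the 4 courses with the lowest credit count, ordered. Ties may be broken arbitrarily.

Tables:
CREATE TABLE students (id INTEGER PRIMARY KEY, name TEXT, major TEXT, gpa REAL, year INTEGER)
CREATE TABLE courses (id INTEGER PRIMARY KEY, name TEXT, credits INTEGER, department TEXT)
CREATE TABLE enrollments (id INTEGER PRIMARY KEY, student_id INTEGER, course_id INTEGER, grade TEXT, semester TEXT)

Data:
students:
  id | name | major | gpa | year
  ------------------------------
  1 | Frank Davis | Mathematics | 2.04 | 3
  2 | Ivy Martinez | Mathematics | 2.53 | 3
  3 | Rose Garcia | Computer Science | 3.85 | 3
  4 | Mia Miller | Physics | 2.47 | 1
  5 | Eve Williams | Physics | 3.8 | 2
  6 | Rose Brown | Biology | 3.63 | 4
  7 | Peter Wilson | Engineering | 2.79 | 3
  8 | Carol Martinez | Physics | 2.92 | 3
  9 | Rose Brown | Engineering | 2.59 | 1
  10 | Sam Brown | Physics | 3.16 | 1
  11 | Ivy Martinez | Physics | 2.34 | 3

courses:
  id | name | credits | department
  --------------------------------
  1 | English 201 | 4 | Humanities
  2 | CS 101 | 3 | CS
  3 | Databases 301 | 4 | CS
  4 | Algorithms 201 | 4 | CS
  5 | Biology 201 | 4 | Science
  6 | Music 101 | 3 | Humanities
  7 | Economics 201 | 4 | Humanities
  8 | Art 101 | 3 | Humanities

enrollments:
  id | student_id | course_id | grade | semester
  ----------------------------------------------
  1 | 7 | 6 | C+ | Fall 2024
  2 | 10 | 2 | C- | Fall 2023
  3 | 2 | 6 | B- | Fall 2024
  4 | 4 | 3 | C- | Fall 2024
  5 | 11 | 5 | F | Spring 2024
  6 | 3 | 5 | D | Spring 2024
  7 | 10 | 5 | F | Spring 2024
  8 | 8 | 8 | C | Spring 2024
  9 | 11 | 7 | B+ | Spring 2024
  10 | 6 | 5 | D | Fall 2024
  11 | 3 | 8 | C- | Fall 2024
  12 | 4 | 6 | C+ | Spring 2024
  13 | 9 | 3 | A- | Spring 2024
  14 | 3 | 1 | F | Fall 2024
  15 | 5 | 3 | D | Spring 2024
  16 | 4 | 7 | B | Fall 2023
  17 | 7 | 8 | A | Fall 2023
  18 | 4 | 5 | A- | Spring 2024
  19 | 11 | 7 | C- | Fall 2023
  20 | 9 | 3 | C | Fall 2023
SELECT name, credits FROM courses ORDER BY credits ASC LIMIT 4

Execution result:
name | credits
CS 101 | 3
Music 101 | 3
Art 101 | 3
English 201 | 4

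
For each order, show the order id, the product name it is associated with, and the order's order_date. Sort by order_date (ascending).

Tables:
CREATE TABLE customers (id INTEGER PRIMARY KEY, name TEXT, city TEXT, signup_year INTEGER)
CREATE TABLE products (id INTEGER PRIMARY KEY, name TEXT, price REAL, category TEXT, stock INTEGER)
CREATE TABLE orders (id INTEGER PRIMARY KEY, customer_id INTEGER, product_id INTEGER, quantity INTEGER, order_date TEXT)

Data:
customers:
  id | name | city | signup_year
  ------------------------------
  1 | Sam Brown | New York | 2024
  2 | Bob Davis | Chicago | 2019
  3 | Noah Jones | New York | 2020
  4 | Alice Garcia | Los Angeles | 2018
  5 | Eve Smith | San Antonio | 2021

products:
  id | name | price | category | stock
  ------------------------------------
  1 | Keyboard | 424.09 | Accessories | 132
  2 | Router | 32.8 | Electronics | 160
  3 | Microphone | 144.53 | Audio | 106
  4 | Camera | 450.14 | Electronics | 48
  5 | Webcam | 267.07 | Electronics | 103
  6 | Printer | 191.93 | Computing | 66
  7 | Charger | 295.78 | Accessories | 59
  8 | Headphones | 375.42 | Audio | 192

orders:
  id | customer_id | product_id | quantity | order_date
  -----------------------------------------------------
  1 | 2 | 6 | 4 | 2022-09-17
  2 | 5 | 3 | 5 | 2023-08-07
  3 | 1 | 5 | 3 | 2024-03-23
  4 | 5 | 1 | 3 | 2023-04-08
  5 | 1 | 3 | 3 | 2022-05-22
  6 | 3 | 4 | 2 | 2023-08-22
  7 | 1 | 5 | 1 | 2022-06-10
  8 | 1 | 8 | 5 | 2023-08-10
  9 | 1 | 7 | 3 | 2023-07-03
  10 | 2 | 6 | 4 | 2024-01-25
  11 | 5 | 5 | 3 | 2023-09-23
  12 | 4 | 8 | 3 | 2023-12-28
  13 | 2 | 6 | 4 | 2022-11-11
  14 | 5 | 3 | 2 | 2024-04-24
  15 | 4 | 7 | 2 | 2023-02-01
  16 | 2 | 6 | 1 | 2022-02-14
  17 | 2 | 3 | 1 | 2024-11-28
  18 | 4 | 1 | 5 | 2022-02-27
SELECT c.id, p.name AS product, c.order_date FROM orders c JOIN products p ON c.product_id = p.id ORDER BY c.order_date ASC

Execution result:
id | product | order_date
16 | Printer | 2022-02-14
18 | Keyboard | 2022-02-27
5 | Microphone | 2022-05-22
7 | Webcam | 2022-06-10
1 | Printer | 2022-09-17
13 | Printer | 2022-11-11
15 | Charger | 2023-02-01
4 | Keyboard | 2023-04-08
9 | Charger | 2023-07-03
2 | Microphone | 2023-08-07
8 | Headphones | 2023-08-10
6 | Camera | 2023-08-22
11 | Webcam | 2023-09-23
12 | Headphones | 2023-12-28
10 | Printer | 2024-01-25
3 | Webcam | 2024-03-23
14 | Microphone | 2024-04-24
17 | Microphone | 2024-11-28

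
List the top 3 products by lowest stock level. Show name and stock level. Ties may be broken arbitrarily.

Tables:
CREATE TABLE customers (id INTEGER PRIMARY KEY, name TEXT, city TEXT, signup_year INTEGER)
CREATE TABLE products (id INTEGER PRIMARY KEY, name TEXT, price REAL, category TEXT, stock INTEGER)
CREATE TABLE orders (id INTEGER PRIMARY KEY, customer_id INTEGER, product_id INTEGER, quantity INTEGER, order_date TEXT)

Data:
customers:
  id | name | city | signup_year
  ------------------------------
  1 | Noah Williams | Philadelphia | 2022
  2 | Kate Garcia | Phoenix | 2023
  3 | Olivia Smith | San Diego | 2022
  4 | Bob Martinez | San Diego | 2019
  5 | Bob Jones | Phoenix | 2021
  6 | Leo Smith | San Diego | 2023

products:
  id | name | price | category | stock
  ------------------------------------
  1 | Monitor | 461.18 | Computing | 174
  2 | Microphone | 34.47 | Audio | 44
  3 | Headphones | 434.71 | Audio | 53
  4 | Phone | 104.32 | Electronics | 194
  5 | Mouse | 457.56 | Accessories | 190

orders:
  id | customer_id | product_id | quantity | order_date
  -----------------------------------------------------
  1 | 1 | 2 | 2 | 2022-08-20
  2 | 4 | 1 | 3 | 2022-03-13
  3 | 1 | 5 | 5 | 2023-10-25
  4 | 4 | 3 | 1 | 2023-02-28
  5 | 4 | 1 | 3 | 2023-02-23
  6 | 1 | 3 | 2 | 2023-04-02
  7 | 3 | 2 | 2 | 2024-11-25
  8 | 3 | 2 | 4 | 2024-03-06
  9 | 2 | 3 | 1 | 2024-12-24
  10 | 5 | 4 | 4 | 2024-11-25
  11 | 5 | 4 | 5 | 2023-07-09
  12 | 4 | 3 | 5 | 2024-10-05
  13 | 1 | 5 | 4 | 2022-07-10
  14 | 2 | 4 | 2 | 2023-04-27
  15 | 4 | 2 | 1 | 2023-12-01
SELECT name, stock FROM products ORDER BY stock ASC LIMIT 3

Execution result:
name | stock
Microphone | 44
Headphones | 53
Monitor | 174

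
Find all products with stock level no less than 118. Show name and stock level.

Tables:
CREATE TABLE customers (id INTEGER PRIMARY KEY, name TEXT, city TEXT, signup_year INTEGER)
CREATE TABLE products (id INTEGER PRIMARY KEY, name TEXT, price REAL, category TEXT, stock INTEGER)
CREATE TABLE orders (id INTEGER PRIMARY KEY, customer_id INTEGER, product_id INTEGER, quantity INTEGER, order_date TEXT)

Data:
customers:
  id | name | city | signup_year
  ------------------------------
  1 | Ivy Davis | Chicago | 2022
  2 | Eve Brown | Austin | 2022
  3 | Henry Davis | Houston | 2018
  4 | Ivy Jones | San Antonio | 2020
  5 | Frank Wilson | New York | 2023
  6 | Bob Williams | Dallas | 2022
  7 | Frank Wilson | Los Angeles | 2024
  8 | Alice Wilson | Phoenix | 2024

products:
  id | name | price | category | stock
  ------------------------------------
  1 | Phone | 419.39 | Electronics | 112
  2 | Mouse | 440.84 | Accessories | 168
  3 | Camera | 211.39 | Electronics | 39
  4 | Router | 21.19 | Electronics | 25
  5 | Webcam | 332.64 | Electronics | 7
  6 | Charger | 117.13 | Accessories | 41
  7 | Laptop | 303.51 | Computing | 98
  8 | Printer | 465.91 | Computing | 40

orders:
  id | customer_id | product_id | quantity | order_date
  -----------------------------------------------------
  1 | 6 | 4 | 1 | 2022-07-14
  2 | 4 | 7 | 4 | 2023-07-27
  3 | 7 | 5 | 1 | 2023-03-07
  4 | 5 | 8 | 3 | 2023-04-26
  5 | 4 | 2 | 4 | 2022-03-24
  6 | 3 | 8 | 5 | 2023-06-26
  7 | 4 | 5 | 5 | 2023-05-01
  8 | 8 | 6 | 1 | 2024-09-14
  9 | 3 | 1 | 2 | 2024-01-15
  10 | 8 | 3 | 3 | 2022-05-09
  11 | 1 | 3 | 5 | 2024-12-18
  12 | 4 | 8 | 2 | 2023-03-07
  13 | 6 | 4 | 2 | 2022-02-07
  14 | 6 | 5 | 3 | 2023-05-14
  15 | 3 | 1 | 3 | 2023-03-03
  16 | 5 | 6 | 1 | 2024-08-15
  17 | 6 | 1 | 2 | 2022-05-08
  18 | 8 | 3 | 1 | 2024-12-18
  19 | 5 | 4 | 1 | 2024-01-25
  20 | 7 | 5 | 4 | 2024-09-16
SELECT name, stock FROM products WHERE stock >= 118

Execution result:
name | stock
Mouse | 168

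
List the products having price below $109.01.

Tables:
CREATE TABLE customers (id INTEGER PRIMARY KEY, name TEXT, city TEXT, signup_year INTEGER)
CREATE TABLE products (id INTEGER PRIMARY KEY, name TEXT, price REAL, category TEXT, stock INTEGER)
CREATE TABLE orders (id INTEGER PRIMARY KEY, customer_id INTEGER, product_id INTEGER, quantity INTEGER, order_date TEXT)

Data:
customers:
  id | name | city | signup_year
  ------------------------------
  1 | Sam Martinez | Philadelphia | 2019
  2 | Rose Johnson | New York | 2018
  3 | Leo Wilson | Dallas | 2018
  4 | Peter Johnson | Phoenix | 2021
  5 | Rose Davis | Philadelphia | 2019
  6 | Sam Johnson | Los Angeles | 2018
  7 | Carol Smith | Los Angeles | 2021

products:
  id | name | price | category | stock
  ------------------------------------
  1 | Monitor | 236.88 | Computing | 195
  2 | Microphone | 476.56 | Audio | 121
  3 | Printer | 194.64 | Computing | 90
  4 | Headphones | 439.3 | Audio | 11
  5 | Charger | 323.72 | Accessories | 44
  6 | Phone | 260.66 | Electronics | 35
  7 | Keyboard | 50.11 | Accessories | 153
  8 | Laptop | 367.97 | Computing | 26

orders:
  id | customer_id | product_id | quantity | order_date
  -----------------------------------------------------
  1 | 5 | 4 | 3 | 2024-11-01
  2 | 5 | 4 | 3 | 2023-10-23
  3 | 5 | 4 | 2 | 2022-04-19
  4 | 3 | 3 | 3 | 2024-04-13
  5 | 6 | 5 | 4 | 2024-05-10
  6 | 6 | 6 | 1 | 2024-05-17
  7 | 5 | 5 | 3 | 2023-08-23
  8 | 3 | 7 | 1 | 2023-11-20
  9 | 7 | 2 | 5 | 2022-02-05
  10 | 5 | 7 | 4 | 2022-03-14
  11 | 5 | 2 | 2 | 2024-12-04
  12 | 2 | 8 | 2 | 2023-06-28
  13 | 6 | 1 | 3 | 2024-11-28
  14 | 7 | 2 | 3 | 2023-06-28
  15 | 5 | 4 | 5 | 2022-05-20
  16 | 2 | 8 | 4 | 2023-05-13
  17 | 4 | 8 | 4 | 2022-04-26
SELECT name, price FROM products WHERE price < 109.01

Execution result:
name | price
Keyboard | 50.11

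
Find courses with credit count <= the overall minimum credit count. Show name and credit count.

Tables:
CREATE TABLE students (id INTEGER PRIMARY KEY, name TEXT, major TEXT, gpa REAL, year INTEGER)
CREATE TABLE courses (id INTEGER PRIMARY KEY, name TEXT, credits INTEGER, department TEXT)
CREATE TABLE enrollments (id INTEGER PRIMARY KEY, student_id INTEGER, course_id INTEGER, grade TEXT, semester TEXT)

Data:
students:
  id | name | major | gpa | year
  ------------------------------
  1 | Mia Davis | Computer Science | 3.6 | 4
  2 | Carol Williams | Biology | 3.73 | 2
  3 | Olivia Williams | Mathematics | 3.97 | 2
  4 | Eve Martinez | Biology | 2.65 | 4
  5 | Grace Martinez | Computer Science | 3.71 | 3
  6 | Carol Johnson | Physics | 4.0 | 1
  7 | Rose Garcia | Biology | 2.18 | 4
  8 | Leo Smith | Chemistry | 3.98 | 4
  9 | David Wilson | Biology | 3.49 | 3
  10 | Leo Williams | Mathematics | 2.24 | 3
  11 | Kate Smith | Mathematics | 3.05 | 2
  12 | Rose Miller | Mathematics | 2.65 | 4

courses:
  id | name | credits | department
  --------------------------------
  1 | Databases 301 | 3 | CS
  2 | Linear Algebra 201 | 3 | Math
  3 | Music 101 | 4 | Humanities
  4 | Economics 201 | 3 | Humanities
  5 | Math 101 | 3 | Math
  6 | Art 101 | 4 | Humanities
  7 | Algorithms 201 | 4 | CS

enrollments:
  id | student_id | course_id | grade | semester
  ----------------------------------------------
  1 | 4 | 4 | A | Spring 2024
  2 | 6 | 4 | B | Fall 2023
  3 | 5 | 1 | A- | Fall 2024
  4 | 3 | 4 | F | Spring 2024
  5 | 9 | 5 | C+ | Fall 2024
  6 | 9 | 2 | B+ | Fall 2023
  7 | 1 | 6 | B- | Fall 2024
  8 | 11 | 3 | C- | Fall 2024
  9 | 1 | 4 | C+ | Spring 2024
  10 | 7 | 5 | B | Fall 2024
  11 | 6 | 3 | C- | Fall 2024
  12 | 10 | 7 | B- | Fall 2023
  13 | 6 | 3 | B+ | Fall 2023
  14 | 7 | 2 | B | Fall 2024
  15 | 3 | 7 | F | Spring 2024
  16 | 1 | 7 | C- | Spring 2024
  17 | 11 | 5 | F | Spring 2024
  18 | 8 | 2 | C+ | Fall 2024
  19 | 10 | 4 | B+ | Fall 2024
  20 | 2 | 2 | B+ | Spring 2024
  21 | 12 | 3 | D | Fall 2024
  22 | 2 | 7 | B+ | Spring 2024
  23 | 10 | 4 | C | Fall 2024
SELECT name, credits FROM courses WHERE credits <= (SELECT MIN(credits) FROM courses)

Execution result:
name | credits
Databases 301 | 3
Linear Algebra 201 | 3
Economics 201 | 3
Math 101 | 3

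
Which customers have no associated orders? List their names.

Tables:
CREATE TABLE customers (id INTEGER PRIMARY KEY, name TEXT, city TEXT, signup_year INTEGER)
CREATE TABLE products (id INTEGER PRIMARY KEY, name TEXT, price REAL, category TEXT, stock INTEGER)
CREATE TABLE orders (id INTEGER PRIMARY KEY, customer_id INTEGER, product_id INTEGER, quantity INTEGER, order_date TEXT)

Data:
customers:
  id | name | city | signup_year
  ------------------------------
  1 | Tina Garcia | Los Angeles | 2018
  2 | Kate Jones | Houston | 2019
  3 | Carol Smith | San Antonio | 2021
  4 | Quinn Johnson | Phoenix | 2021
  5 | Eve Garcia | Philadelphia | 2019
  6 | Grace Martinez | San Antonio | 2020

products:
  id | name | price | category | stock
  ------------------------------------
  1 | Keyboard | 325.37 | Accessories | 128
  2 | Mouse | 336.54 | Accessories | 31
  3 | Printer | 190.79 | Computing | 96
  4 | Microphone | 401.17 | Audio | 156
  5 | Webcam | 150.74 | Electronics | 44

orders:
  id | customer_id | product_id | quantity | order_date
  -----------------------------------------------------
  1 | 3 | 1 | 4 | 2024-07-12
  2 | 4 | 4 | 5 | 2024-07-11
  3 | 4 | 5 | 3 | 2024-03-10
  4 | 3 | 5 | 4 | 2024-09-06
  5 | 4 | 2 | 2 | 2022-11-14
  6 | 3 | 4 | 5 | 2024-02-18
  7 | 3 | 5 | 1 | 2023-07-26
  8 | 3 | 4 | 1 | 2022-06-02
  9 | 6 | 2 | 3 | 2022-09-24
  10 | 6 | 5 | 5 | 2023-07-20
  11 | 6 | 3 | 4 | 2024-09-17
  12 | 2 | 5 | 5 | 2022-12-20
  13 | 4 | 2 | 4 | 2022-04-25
SELECT p.name FROM customers p LEFT JOIN orders c ON c.customer_id = p.id WHERE c.id IS NULL

Execution result:
name
Tina Garcia
Eve Garcia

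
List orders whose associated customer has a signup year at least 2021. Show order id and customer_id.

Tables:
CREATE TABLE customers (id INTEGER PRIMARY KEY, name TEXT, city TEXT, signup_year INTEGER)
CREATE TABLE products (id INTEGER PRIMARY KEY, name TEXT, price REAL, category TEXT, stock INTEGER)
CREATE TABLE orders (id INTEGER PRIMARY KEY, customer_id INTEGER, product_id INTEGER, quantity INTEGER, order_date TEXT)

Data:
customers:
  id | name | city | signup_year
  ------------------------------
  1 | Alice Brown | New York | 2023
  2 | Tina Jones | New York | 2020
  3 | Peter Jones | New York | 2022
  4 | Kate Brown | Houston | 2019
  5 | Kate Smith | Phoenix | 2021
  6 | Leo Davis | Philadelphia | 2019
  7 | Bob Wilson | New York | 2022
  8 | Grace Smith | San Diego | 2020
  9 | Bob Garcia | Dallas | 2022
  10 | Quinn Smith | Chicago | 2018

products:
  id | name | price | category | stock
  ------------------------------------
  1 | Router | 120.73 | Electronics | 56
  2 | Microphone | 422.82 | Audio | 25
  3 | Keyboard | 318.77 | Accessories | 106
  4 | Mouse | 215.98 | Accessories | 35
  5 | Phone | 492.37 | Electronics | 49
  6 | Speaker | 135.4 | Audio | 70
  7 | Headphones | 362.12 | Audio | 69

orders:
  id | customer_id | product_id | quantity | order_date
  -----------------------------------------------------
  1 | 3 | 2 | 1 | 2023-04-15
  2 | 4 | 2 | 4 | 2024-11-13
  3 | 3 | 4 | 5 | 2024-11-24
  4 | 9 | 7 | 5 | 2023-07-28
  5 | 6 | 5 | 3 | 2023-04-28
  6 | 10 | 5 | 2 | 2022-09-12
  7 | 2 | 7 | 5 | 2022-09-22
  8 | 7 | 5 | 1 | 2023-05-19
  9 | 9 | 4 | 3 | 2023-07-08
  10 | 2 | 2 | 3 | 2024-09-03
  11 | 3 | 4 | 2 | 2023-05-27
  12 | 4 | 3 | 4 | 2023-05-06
SELECT id, customer_id FROM orders WHERE customer_id IN (SELECT id FROM customers WHERE signup_year >= 2021)

Execution result:
id | customer_id
1 | 3
3 | 3
4 | 9
8 | 7
9 | 9
11 | 3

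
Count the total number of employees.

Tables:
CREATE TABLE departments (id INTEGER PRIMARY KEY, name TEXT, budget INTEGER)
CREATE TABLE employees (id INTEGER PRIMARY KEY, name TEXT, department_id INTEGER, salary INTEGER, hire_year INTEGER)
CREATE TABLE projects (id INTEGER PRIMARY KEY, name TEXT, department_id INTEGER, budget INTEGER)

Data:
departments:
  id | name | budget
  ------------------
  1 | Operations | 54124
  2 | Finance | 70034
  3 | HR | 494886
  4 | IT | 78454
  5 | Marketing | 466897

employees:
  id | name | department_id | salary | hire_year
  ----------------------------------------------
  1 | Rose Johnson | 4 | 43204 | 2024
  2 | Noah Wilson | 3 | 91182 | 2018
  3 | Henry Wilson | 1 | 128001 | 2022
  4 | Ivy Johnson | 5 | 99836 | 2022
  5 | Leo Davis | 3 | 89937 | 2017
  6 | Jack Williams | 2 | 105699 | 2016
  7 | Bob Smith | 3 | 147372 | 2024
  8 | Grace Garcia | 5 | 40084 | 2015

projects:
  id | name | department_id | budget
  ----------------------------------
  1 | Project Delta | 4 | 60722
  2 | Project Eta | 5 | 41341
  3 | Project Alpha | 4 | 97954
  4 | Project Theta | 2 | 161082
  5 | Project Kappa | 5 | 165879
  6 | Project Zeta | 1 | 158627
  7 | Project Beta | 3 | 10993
SELECT COUNT(*) FROM employees

Execution result:
8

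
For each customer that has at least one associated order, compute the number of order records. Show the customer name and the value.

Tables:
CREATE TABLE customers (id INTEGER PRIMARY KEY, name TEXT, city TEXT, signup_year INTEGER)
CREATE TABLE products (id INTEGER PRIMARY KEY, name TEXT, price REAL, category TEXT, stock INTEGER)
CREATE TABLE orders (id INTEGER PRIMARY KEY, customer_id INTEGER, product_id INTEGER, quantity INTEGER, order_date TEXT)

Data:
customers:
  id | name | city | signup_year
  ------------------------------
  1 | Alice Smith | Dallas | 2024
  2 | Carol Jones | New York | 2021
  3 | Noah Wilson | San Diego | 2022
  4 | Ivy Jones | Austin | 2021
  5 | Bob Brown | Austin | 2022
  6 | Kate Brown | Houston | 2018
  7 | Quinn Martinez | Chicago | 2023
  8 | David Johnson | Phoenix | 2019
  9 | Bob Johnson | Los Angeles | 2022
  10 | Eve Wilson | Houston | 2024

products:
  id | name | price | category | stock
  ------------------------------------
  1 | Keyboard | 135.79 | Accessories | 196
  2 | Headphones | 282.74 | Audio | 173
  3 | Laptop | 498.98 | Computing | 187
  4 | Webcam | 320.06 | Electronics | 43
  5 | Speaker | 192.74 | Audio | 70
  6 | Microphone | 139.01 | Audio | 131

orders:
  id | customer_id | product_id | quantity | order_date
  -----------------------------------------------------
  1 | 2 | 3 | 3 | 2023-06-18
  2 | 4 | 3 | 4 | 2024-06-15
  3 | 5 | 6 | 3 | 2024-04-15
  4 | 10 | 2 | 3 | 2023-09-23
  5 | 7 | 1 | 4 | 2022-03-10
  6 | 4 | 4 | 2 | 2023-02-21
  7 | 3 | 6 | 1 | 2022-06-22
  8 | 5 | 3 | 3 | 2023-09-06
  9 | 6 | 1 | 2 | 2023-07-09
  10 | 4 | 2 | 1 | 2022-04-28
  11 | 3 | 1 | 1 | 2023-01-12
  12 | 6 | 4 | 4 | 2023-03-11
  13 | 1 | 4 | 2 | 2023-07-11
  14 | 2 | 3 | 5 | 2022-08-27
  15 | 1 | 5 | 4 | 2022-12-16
SELECT p.name, COUNT(*) AS n FROM orders c JOIN customers p ON c.customer_id = p.id GROUP BY p.id, p.name

Execution result:
name | n
Alice Smith | 2
Carol Jones | 2
Noah Wilson | 2
Ivy Jones | 3
Bob Brown | 2
Kate Brown | 2
Quinn Martinez | 1
Eve Wilson | 1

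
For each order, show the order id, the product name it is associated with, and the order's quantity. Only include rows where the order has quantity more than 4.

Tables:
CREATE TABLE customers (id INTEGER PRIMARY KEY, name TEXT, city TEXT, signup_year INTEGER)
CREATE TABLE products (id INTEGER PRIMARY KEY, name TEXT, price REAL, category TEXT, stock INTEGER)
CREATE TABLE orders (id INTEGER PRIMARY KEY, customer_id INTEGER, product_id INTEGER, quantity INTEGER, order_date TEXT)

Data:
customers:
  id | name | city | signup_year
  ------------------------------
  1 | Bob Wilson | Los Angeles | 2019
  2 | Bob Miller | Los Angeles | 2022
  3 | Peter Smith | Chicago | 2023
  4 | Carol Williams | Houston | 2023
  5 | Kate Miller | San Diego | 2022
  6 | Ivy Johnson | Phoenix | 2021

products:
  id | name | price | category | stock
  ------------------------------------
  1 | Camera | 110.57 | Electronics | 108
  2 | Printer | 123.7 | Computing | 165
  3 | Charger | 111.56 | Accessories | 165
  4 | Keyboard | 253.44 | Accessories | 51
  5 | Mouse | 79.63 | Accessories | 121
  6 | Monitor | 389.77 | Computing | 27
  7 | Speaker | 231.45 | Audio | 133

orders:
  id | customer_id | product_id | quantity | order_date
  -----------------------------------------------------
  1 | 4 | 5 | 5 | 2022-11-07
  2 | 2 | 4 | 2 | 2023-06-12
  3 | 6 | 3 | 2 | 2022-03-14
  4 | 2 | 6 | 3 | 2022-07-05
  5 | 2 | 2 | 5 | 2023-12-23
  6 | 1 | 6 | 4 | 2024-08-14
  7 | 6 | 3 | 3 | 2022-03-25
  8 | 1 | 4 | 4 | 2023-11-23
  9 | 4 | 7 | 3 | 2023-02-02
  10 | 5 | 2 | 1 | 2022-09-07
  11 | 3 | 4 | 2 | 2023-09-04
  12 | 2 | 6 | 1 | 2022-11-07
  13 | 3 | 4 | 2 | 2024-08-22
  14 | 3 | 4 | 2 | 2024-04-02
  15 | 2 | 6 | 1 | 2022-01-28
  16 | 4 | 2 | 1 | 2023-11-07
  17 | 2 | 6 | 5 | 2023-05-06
SELECT c.id, p.name AS product, c.quantity FROM orders c JOIN products p ON c.product_id = p.id WHERE c.quantity > 4

Execution result:
id | product | quantity
1 | Mouse | 5
5 | Printer | 5
17 | Monitor | 5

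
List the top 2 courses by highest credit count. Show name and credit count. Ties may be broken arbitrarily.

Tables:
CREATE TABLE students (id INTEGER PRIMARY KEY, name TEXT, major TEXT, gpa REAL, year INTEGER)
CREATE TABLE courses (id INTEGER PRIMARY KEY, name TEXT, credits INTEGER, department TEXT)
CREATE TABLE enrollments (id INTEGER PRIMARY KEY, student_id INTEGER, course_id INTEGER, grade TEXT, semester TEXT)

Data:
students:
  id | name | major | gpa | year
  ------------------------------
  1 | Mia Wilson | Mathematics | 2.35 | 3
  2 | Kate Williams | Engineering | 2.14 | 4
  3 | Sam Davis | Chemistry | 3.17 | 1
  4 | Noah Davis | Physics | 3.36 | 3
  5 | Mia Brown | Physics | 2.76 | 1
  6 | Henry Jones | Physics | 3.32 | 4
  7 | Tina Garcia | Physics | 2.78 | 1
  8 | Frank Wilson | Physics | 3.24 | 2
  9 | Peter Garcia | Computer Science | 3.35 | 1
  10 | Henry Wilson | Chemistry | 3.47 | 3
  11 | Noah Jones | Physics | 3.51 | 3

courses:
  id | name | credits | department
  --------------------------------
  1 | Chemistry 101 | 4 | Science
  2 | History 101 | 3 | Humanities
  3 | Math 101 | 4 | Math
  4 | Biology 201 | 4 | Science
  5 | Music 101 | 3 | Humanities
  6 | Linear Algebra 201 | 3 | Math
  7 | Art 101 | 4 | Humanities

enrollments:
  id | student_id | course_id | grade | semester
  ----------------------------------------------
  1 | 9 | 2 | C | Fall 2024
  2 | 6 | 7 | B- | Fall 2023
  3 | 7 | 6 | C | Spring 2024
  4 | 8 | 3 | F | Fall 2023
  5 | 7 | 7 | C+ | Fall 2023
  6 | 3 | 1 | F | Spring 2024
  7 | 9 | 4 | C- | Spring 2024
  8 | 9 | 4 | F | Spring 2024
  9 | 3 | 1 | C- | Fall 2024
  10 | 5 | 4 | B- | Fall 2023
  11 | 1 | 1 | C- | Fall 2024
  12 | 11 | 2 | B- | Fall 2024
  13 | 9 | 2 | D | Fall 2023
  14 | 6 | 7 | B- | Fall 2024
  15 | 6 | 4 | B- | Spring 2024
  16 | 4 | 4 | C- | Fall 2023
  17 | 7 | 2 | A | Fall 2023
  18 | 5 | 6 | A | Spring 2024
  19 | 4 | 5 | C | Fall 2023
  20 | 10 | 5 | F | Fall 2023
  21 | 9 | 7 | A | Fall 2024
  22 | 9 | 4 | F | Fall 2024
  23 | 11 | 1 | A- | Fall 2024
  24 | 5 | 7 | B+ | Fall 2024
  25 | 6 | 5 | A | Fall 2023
SELECT name, credits FROM courses ORDER BY credits DESC LIMIT 2

Execution result:
name | credits
Chemistry 101 | 4
Math 101 | 4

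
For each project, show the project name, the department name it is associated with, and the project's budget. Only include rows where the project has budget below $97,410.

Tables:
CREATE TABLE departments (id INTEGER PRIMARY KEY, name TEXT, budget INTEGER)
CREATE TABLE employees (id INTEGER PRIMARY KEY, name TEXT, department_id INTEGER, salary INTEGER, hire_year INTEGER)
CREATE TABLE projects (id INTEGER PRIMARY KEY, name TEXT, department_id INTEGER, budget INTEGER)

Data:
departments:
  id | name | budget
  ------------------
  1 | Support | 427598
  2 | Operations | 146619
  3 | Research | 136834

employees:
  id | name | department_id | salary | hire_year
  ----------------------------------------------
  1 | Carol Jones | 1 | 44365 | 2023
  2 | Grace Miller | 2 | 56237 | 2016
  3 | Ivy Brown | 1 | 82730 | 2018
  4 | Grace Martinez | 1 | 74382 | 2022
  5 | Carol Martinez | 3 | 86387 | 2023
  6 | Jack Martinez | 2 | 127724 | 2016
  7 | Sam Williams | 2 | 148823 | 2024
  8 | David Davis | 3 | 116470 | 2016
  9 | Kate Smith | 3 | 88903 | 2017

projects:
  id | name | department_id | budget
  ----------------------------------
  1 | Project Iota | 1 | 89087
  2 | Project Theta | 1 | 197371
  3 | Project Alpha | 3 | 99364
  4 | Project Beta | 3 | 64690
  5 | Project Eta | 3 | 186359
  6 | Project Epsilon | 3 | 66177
SELECT c.name, p.name AS department, c.budget FROM projects c JOIN departments p ON c.department_id = p.id WHERE c.budget < 97410

Execution result:
name | department | budget
Project Iota | Support | 89087
Project Beta | Research | 64690
Project Epsilon | Research | 66177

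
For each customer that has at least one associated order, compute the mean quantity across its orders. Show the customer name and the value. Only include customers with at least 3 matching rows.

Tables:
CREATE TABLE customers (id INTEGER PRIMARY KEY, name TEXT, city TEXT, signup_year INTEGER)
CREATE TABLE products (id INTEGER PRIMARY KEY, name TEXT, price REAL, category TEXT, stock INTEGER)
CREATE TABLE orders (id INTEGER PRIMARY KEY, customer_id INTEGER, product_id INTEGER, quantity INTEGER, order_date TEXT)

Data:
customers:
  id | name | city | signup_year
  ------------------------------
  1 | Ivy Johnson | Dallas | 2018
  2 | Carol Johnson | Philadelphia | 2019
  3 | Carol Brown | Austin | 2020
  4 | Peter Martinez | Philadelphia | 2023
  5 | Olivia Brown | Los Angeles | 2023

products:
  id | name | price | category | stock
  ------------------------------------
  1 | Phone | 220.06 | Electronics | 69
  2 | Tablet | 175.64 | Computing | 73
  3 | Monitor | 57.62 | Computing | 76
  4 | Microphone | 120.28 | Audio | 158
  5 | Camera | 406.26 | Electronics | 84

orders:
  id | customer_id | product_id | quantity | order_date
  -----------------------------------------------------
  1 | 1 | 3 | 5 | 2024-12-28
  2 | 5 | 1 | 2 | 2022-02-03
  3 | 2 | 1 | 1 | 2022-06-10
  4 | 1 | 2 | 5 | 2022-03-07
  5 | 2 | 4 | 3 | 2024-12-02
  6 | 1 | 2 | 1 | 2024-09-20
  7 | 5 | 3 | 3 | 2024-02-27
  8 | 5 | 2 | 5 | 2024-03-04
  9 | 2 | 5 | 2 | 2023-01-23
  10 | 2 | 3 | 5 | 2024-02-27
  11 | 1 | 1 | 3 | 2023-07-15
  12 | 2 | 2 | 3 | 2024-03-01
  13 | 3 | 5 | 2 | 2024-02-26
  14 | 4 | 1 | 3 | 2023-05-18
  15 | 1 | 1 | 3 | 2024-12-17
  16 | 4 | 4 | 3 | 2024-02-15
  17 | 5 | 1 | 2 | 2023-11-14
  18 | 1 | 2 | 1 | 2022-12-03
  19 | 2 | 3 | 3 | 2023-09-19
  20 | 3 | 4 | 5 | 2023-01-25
SELECT p.name, AVG(c.quantity) AS avg_quantity FROM orders c JOIN customers p ON c.customer_id = p.id GROUP BY p.id, p.name HAVING COUNT(*) >= 3

Execution result:
name | avg_quantity
Ivy Johnson | 3.00
Carol Johnson | 2.83
Olivia Brown | 3.00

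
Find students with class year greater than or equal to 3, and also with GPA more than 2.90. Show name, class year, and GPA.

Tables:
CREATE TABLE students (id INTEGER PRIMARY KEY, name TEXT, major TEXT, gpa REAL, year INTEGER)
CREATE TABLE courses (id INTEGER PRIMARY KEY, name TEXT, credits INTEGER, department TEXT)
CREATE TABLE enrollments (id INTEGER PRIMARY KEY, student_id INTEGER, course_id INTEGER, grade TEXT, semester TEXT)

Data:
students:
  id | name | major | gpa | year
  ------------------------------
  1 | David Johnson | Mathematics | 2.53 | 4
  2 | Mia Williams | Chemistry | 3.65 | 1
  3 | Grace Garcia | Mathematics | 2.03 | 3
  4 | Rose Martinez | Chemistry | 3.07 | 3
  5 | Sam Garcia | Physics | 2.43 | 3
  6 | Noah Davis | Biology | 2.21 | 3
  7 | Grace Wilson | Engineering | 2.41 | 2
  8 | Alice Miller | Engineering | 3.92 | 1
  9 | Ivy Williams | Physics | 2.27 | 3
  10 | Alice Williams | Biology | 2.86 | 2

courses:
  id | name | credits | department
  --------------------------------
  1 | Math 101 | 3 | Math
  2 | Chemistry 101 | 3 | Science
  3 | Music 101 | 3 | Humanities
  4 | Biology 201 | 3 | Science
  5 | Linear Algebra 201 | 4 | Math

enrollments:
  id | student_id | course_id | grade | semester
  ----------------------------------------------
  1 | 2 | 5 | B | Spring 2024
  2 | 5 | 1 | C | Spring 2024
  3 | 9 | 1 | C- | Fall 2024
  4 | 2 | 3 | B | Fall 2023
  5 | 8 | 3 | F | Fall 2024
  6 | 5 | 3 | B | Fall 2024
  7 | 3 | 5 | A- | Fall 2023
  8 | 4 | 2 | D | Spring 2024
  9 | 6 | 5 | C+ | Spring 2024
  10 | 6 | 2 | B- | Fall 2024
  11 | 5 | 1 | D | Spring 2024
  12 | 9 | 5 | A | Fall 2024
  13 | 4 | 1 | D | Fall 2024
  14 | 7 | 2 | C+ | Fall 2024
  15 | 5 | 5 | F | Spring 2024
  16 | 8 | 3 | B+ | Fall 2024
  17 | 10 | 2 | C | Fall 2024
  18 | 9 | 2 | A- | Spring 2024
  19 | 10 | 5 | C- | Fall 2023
SELECT name, year, gpa FROM students WHERE year >= 3 AND gpa > 2.9

Execution result:
name | year | gpa
Rose Martinez | 3 | 3.07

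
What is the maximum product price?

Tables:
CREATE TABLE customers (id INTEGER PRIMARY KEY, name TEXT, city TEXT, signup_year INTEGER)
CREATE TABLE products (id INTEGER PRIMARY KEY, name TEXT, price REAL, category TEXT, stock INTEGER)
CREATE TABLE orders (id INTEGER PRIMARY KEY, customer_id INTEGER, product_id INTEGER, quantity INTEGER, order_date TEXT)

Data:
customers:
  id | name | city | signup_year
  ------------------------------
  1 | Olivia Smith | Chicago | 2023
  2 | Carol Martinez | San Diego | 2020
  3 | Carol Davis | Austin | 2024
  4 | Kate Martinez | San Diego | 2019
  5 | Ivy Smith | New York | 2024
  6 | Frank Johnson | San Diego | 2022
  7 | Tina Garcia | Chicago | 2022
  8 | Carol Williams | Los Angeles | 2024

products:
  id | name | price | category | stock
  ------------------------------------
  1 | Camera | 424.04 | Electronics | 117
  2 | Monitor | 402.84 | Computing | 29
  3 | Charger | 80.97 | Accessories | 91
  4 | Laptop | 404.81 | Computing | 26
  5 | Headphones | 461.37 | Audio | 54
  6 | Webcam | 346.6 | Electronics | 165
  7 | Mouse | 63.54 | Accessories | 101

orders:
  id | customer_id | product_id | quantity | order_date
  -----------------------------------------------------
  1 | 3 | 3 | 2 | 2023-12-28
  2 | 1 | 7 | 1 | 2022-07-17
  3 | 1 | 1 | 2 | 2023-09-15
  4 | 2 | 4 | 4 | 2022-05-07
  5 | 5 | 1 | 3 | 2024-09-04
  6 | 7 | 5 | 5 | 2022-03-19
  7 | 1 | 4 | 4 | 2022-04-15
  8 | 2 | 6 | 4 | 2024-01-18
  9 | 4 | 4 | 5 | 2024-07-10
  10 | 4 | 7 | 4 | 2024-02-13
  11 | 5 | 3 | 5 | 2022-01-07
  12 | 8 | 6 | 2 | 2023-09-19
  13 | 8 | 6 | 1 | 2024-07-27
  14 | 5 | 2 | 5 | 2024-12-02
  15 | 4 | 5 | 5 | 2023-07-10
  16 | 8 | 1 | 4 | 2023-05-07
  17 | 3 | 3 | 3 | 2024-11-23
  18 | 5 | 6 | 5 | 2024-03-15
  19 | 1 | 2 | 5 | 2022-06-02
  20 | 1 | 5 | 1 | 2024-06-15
SELECT MAX(price) FROM products

Execution result:
461.37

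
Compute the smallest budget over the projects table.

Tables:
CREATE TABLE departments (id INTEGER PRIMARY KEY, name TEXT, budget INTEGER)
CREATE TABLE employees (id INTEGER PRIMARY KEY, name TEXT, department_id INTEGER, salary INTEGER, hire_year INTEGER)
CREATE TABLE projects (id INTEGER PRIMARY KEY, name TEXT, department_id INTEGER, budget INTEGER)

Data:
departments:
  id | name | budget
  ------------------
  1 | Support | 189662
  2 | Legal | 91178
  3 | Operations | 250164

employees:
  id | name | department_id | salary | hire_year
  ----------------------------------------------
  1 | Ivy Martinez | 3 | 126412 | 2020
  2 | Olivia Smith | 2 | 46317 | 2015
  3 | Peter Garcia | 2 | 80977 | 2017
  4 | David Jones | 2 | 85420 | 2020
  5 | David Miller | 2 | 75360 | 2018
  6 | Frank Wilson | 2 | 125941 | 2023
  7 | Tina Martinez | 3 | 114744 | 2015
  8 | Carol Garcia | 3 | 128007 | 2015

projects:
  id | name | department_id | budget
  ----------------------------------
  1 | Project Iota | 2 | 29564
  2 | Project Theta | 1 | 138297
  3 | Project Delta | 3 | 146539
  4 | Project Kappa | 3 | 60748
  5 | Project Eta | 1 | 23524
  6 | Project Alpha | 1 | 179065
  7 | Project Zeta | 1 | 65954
SELECT MIN(budget) FROM projects

Execution result:
23524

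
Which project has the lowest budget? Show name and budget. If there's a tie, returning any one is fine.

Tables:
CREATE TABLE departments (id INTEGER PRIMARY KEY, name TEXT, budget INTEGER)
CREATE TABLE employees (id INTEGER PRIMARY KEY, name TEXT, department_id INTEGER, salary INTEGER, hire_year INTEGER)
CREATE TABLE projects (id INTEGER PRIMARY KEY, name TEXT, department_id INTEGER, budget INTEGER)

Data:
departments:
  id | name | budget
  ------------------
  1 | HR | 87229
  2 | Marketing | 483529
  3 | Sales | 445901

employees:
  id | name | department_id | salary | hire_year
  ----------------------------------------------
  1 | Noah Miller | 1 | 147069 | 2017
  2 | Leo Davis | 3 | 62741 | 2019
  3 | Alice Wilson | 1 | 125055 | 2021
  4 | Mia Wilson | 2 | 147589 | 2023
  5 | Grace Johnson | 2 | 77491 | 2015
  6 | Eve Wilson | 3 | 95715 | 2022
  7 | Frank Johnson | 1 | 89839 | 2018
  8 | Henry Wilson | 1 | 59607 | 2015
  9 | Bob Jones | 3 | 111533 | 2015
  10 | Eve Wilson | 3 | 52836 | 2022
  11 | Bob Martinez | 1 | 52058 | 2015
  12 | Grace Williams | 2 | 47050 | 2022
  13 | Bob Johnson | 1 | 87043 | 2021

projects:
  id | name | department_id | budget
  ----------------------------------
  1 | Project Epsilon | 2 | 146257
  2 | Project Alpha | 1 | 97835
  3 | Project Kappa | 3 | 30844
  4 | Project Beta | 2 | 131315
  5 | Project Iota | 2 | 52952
SELECT name, budget FROM projects ORDER BY budget ASC LIMIT 1

Execution result:
name | budget
Project Kappa | 30844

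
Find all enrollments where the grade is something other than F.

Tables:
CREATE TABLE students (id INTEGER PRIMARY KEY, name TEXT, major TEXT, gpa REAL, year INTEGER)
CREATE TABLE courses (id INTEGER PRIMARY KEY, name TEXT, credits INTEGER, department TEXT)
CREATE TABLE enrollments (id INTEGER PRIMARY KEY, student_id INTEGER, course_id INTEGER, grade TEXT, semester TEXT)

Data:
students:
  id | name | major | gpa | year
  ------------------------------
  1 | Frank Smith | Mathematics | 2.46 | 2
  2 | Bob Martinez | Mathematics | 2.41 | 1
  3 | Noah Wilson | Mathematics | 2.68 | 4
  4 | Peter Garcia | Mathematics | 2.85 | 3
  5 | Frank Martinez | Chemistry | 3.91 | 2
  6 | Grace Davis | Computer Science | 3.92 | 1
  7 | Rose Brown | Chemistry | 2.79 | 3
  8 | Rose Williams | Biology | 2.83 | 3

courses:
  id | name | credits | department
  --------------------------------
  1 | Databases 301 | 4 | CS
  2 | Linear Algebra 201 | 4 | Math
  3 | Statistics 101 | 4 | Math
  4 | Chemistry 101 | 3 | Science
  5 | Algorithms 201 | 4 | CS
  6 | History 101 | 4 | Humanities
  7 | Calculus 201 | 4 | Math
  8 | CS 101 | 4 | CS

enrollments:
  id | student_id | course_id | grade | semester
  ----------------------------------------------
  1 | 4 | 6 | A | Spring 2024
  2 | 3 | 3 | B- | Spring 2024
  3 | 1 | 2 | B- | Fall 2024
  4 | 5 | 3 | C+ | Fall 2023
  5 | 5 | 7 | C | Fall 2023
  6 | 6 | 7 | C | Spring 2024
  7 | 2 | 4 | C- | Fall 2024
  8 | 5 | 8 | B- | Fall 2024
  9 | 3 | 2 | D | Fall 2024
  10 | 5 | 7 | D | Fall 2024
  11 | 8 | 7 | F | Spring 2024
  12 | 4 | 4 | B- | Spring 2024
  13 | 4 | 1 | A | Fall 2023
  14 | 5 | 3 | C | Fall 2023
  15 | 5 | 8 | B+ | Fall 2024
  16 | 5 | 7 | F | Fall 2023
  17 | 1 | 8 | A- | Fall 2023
SELECT id, grade FROM enrollments WHERE grade <> 'F'

Execution result:
id | grade
1 | A
2 | B-
3 | B-
4 | C+
5 | C
6 | C
7 | C-
8 | B-
9 | D
10 | D
12 | B-
13 | A
14 | C
15 | B+
17 | A-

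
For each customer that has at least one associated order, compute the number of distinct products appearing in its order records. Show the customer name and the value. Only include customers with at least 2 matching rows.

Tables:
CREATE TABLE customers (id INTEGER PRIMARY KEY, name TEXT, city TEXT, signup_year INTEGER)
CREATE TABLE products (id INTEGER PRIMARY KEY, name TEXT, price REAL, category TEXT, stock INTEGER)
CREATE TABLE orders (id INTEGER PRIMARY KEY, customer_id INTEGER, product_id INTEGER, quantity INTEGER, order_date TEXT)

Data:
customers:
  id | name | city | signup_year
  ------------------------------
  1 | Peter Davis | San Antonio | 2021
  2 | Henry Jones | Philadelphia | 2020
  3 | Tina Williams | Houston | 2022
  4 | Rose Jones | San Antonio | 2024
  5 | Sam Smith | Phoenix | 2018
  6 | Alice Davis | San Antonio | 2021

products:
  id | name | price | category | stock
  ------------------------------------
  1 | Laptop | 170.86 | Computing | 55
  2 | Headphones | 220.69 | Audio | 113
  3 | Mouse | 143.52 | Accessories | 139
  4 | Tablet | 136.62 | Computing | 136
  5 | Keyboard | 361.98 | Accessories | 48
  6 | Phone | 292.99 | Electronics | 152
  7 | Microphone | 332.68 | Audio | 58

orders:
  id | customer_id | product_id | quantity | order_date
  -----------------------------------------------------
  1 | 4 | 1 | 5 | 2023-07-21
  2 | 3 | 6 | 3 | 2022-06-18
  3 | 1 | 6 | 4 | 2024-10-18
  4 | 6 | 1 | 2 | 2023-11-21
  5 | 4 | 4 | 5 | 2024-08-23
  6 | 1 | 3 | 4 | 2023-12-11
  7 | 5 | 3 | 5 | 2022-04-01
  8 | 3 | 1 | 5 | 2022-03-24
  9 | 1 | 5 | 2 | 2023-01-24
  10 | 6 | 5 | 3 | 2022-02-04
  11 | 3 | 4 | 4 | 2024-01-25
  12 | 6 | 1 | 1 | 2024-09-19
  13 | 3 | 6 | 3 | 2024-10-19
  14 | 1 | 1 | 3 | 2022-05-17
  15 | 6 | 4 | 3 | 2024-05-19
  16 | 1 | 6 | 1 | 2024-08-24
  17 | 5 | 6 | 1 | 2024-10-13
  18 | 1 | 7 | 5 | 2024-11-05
SELECT p.name, COUNT(DISTINCT c.product_id) AS distinct_product_count FROM orders c JOIN customers p ON c.customer_id = p.id GROUP BY p.id, p.name HAVING COUNT(*) >= 2

Execution result:
name | distinct_product_count
Peter Davis | 5
Tina Williams | 3
Rose Jones | 2
Sam Smith | 2
Alice Davis | 3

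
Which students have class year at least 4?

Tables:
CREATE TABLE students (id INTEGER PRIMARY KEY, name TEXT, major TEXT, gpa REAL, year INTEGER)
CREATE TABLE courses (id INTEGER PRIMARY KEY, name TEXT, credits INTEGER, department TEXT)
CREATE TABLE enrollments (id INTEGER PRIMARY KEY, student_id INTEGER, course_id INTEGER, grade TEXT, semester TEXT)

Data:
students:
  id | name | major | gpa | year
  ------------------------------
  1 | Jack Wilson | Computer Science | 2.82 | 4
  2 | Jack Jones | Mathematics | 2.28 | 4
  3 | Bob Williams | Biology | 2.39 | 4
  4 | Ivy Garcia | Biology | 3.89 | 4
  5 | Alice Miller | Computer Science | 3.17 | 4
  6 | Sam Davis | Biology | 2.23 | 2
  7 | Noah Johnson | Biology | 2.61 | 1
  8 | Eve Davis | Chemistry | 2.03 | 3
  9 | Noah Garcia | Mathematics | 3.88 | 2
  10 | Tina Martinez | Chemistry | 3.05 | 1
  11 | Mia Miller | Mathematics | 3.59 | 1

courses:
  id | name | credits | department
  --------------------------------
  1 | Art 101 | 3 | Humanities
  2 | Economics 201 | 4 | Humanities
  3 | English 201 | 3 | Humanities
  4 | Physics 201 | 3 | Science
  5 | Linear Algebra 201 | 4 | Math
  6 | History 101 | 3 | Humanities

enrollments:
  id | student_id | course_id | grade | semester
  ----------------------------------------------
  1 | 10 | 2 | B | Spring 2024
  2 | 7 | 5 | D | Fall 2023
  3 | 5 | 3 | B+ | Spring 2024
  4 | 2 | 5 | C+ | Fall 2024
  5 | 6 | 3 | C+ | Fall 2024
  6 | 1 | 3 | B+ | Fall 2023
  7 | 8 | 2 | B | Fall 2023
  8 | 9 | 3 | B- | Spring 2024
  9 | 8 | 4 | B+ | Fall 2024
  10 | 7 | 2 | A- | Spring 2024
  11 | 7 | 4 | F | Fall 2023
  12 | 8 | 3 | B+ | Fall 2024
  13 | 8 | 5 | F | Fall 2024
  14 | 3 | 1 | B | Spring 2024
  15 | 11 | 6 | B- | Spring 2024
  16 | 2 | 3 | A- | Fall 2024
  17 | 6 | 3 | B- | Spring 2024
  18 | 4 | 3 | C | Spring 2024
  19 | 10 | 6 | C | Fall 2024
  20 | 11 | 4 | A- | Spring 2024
SELECT name, year FROM students WHERE year >= 4

Execution result:
name | year
Jack Wilson | 4
Jack Jones | 4
Bob Williams | 4
Ivy Garcia | 4
Alice Miller | 4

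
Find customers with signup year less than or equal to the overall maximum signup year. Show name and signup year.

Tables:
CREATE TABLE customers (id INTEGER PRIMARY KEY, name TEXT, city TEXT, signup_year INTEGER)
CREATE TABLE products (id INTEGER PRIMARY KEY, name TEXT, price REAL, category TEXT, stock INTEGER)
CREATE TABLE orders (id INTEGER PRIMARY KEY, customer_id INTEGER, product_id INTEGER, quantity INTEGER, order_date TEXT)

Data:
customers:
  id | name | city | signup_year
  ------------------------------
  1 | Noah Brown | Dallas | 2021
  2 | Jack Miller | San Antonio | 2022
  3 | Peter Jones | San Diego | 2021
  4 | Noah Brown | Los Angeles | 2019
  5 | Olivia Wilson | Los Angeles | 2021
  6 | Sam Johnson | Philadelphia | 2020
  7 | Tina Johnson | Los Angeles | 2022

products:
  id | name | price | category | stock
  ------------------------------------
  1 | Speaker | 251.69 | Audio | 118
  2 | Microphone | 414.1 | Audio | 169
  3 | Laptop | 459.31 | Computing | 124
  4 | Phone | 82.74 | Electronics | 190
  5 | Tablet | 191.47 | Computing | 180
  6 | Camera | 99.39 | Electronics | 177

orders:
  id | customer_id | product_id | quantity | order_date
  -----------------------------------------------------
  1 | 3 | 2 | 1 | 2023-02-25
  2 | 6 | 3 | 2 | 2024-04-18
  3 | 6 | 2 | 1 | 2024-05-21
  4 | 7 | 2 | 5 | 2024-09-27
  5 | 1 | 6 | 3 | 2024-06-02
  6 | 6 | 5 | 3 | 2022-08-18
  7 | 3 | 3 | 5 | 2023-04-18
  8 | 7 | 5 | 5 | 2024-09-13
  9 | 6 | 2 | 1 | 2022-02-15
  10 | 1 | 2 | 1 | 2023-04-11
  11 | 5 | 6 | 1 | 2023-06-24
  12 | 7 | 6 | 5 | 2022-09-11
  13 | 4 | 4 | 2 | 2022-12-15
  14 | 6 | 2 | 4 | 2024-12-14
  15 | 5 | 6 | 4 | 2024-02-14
SELECT name, signup_year FROM customers WHERE signup_year <= (SELECT MAX(signup_year) FROM customers)

Execution result:
name | signup_year
Noah Brown | 2021
Jack Miller | 2022
Peter Jones | 2021
Noah Brown | 2019
Olivia Wilson | 2021
Sam Johnson | 2020
Tina Johnson | 2022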